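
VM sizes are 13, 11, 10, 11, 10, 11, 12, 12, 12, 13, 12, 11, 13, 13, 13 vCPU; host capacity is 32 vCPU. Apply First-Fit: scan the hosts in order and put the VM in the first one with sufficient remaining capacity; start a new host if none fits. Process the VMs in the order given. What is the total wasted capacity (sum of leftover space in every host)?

host 1: place 13 vCPU, 19 vCPU left
host 1: place 11 vCPU, 8 vCPU left
host 2: place 10 vCPU, 22 vCPU left
host 2: place 11 vCPU, 11 vCPU left
host 2: place 10 vCPU, 1 vCPU left
host 3: place 11 vCPU, 21 vCPU left
host 3: place 12 vCPU, 9 vCPU left
host 4: place 12 vCPU, 20 vCPU left
host 4: place 12 vCPU, 8 vCPU left
host 5: place 13 vCPU, 19 vCPU left
host 5: place 12 vCPU, 7 vCPU left
host 6: place 11 vCPU, 21 vCPU left
host 6: place 13 vCPU, 8 vCPU left
host 7: place 13 vCPU, 19 vCPU left
host 7: place 13 vCPU, 6 vCPU left
7 hosts × 32 vCPU = 224 vCPU; used 177 vCPU; unused 47 vCPU.

47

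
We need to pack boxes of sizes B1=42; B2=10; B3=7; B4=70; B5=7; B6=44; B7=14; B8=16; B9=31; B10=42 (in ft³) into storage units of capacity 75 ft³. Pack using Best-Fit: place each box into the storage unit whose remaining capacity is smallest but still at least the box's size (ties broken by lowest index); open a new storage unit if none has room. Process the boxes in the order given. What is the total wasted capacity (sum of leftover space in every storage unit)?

17

storage unit 1: place B1 (42 ft³), 33 ft³ left
storage unit 1: place B2 (10 ft³), 23 ft³ left
storage unit 1: place B3 (7 ft³), 16 ft³ left
storage unit 2: place B4 (70 ft³), 5 ft³ left
storage unit 1: place B5 (7 ft³), 9 ft³ left
storage unit 3: place B6 (44 ft³), 31 ft³ left
storage unit 3: place B7 (14 ft³), 17 ft³ left
storage unit 3: place B8 (16 ft³), 1 ft³ left
storage unit 4: place B9 (31 ft³), 44 ft³ left
storage unit 4: place B10 (42 ft³), 2 ft³ left
4 storage units × 75 ft³ = 300 ft³; used 283 ft³; unused 17 ft³.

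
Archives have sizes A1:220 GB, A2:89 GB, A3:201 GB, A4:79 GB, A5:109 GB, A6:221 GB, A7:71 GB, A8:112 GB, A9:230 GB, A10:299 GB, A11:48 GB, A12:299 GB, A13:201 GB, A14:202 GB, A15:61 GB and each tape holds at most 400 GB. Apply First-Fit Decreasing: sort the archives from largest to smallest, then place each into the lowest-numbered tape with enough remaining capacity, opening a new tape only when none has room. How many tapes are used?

Sorted descending: 299, 299, 230, 221, 220, 202, 201, 201, 112, 109, 89, 79, 71, 61, 48.
tape 1: place 299 GB, 101 GB left
tape 2: place 299 GB, 101 GB left
tape 3: place 230 GB, 170 GB left
tape 4: place 221 GB, 179 GB left
tape 5: place 220 GB, 180 GB left
tape 6: place 202 GB, 198 GB left
tape 7: place 201 GB, 199 GB left
tape 8: place 201 GB, 199 GB left
tape 3: place 112 GB, 58 GB left
tape 4: place 109 GB, 70 GB left
tape 1: place 89 GB, 12 GB left
tape 2: place 79 GB, 22 GB left
tape 5: place 71 GB, 109 GB left
tape 4: place 61 GB, 9 GB left
tape 3: place 48 GB, 10 GB left
Final tapes: [299,89] [299,79] [230,112,48] [221,109,61] [220,71] [202] [201] [201].

8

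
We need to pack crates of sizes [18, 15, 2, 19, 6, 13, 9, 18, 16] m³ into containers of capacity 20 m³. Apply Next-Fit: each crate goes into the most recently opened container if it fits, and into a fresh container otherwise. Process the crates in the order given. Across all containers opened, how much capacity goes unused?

18 m³ → container 1 (remaining 2 m³)
15 m³ → container 2 (remaining 5 m³)
2 m³ → container 2 (remaining 3 m³)
19 m³ → container 3 (remaining 1 m³)
6 m³ → container 4 (remaining 14 m³)
13 m³ → container 4 (remaining 1 m³)
9 m³ → container 5 (remaining 11 m³)
18 m³ → container 6 (remaining 2 m³)
16 m³ → container 7 (remaining 4 m³)
7 containers × 20 m³ = 140 m³; used 116 m³; unused 24 m³.

24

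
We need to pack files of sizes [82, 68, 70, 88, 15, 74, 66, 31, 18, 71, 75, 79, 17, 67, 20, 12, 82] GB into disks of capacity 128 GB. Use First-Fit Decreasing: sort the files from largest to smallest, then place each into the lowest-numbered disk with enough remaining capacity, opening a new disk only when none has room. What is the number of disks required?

Sorted descending: 88, 82, 82, 79, 75, 74, 71, 70, 68, 67, 66, 31, 20, 18, 17, 15, 12.
disk 1: place 88 GB, 40 GB left
disk 2: place 82 GB, 46 GB left
disk 3: place 82 GB, 46 GB left
disk 4: place 79 GB, 49 GB left
disk 5: place 75 GB, 53 GB left
disk 6: place 74 GB, 54 GB left
disk 7: place 71 GB, 57 GB left
disk 8: place 70 GB, 58 GB left
disk 9: place 68 GB, 60 GB left
disk 10: place 67 GB, 61 GB left
disk 11: place 66 GB, 62 GB left
disk 1: place 31 GB, 9 GB left
disk 2: place 20 GB, 26 GB left
disk 2: place 18 GB, 8 GB left
disk 3: place 17 GB, 29 GB left
disk 3: place 15 GB, 14 GB left
disk 3: place 12 GB, 2 GB left

11 disks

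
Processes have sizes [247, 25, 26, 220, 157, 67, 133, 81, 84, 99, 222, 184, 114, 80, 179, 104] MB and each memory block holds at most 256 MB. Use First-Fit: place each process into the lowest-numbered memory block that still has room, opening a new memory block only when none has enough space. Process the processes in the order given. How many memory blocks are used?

247 MB → memory block 1 (remaining 9 MB)
25 MB → memory block 2 (remaining 231 MB)
26 MB → memory block 2 (remaining 205 MB)
220 MB → memory block 3 (remaining 36 MB)
157 MB → memory block 2 (remaining 48 MB)
67 MB → memory block 4 (remaining 189 MB)
133 MB → memory block 4 (remaining 56 MB)
81 MB → memory block 5 (remaining 175 MB)
84 MB → memory block 5 (remaining 91 MB)
99 MB → memory block 6 (remaining 157 MB)
222 MB → memory block 7 (remaining 34 MB)
184 MB → memory block 8 (remaining 72 MB)
114 MB → memory block 6 (remaining 43 MB)
80 MB → memory block 5 (remaining 11 MB)
179 MB → memory block 9 (remaining 77 MB)
104 MB → memory block 10 (remaining 152 MB)

10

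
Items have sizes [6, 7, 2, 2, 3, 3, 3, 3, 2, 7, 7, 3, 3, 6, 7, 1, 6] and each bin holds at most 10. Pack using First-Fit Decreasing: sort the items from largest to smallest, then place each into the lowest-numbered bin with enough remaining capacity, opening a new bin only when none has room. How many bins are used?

Sorted descending: 7, 7, 7, 7, 6, 6, 6, 3, 3, 3, 3, 3, 3, 2, 2, 2, 1.
bin 1: place 7, 3 left
bin 2: place 7, 3 left
bin 3: place 7, 3 left
bin 4: place 7, 3 left
bin 5: place 6, 4 left
bin 6: place 6, 4 left
bin 7: place 6, 4 left
bin 1: place 3, 0 left
bin 2: place 3, 0 left
bin 3: place 3, 0 left
bin 4: place 3, 0 left
bin 5: place 3, 1 left
bin 6: place 3, 1 left
bin 7: place 2, 2 left
bin 7: place 2, 0 left
bin 8: place 2, 8 left
bin 5: place 1, 0 left

8 bins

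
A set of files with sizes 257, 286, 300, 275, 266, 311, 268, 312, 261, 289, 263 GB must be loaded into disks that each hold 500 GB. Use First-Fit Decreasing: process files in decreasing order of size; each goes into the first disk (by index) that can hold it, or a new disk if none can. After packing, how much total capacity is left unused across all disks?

2412

Sorted descending: 312, 311, 300, 289, 286, 275, 268, 266, 263, 261, 257.
312 GB → disk 1 (remaining 188 GB)
311 GB → disk 2 (remaining 189 GB)
300 GB → disk 3 (remaining 200 GB)
289 GB → disk 4 (remaining 211 GB)
286 GB → disk 5 (remaining 214 GB)
275 GB → disk 6 (remaining 225 GB)
268 GB → disk 7 (remaining 232 GB)
266 GB → disk 8 (remaining 234 GB)
263 GB → disk 9 (remaining 237 GB)
261 GB → disk 10 (remaining 239 GB)
257 GB → disk 11 (remaining 243 GB)
11 disks × 500 GB = 5500 GB; used 3088 GB; unused 2412 GB.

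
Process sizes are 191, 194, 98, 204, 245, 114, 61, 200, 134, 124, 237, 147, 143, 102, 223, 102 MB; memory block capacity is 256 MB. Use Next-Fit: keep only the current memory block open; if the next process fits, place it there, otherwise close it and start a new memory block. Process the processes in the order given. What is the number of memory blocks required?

Put 191 MB in memory block 1; 65 MB remain.
Put 194 MB in memory block 2; 62 MB remain.
Put 98 MB in memory block 3; 158 MB remain.
Put 204 MB in memory block 4; 52 MB remain.
Put 245 MB in memory block 5; 11 MB remain.
Put 114 MB in memory block 6; 142 MB remain.
Put 61 MB in memory block 6; 81 MB remain.
Put 200 MB in memory block 7; 56 MB remain.
Put 134 MB in memory block 8; 122 MB remain.
Put 124 MB in memory block 9; 132 MB remain.
Put 237 MB in memory block 10; 19 MB remain.
Put 147 MB in memory block 11; 109 MB remain.
Put 143 MB in memory block 12; 113 MB remain.
Put 102 MB in memory block 12; 11 MB remain.
Put 223 MB in memory block 13; 33 MB remain.
Put 102 MB in memory block 14; 154 MB remain.

14 memory blocks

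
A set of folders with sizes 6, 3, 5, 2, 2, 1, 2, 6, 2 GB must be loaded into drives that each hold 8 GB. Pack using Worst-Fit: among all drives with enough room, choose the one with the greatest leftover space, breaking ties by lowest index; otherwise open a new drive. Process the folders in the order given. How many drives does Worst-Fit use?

4

Put 6 GB in drive 1; 2 GB remain.
Put 3 GB in drive 2; 5 GB remain.
Put 5 GB in drive 2; 0 GB remain.
Put 2 GB in drive 1; 0 GB remain.
Put 2 GB in drive 3; 6 GB remain.
Put 1 GB in drive 3; 5 GB remain.
Put 2 GB in drive 3; 3 GB remain.
Put 6 GB in drive 4; 2 GB remain.
Put 2 GB in drive 3; 1 GB remain.
Final drives: [6,2] [3,5] [2,1,2,2] [6].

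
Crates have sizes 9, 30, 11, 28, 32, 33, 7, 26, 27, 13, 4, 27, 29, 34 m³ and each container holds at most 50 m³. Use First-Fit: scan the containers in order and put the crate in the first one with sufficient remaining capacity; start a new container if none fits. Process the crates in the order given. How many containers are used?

Put 9 m³ in container 1; 41 m³ remain.
Put 30 m³ in container 1; 11 m³ remain.
Put 11 m³ in container 1; 0 m³ remain.
Put 28 m³ in container 2; 22 m³ remain.
Put 32 m³ in container 3; 18 m³ remain.
Put 33 m³ in container 4; 17 m³ remain.
Put 7 m³ in container 2; 15 m³ remain.
Put 26 m³ in container 5; 24 m³ remain.
Put 27 m³ in container 6; 23 m³ remain.
Put 13 m³ in container 2; 2 m³ remain.
Put 4 m³ in container 3; 14 m³ remain.
Put 27 m³ in container 7; 23 m³ remain.
Put 29 m³ in container 8; 21 m³ remain.
Put 34 m³ in container 9; 16 m³ remain.
Final containers: [9,30,11] [28,7,13] [32,4] [33] [26] [27] [27] [29] [34].

9 containers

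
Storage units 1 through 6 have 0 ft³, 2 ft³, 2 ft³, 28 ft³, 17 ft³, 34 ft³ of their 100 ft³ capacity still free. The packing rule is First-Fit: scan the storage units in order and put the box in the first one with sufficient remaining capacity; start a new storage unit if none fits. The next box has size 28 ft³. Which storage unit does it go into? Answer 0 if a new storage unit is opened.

4

Storage units with room: storage unit 4 (28 ft³), storage unit 6 (34 ft³).
The first with room is storage unit 4.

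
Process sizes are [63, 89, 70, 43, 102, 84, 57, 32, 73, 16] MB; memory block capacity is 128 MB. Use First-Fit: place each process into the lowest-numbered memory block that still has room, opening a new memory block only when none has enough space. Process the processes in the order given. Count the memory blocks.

6

memory block 1: place 63 MB, 65 MB left
memory block 2: place 89 MB, 39 MB left
memory block 3: place 70 MB, 58 MB left
memory block 1: place 43 MB, 22 MB left
memory block 4: place 102 MB, 26 MB left
memory block 5: place 84 MB, 44 MB left
memory block 3: place 57 MB, 1 MB left
memory block 2: place 32 MB, 7 MB left
memory block 6: place 73 MB, 55 MB left
memory block 1: place 16 MB, 6 MB left
Final memory blocks: [63,43,16] [89,32] [70,57] [102] [84] [73].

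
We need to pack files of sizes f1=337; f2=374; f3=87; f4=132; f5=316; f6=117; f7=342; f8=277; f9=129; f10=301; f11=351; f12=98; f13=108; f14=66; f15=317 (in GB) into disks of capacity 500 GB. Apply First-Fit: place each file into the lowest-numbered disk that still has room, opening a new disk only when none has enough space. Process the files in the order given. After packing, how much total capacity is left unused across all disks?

Put f1 (337 GB) in disk 1; 163 GB remain.
Put f2 (374 GB) in disk 2; 126 GB remain.
Put f3 (87 GB) in disk 1; 76 GB remain.
Put f4 (132 GB) in disk 3; 368 GB remain.
Put f5 (316 GB) in disk 3; 52 GB remain.
Put f6 (117 GB) in disk 2; 9 GB remain.
Put f7 (342 GB) in disk 4; 158 GB remain.
Put f8 (277 GB) in disk 5; 223 GB remain.
Put f9 (129 GB) in disk 4; 29 GB remain.
Put f10 (301 GB) in disk 6; 199 GB remain.
Put f11 (351 GB) in disk 7; 149 GB remain.
Put f12 (98 GB) in disk 5; 125 GB remain.
Put f13 (108 GB) in disk 5; 17 GB remain.
Put f14 (66 GB) in disk 1; 10 GB remain.
Put f15 (317 GB) in disk 8; 183 GB remain.
8 disks × 500 GB = 4000 GB; used 3352 GB; unused 648 GB.

648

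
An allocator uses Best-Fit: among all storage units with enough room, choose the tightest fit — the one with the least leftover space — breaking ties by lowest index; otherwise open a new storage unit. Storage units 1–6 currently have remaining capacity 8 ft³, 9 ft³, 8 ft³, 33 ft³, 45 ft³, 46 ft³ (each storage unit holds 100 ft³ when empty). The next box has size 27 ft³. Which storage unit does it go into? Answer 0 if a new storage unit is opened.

Storage units with room: storage unit 4 (33 ft³), storage unit 5 (45 ft³), storage unit 6 (46 ft³).
Tightest fit is storage unit 4 with 33 ft³ free.

4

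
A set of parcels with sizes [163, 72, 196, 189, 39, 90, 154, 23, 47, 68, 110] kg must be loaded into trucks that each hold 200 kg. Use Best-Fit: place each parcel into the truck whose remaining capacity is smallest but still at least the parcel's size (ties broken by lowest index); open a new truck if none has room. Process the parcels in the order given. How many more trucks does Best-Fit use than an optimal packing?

Best-Fit: [163,23] [72,39,47] [196] [189] [90,68] [154] [110] → 7 trucks.
Total size 1151 kg; any packing needs at least ⌈1151/200⌉ = 6 trucks.
An optimal packing achieves that bound: [196] [189] [163,23] [154,39] [110,90] [72,68,47] → 6 trucks.
Excess: 7 − 6 = 1.

1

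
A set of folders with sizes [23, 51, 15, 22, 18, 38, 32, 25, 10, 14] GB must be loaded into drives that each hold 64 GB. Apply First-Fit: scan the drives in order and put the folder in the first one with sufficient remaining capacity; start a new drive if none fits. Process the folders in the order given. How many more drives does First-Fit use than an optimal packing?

1

First-Fit: [23,15,22] [51,10] [18,38] [32,25] [14] → 5 drives.
Total size 248 GB; any packing needs at least ⌈248/64⌉ = 4 drives.
An optimal packing achieves that bound: [51,10] [38,25] [32,18,14] [23,22,15] → 4 drives.
Excess: 5 − 4 = 1.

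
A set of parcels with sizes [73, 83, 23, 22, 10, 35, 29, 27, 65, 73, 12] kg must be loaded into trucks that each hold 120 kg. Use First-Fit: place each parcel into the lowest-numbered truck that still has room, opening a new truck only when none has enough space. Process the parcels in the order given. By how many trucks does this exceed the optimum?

1

First-Fit: [73,23,22] [83,10,27] [35,29,12] [65] [73] → 5 trucks.
Total size 452 kg; any packing needs at least ⌈452/120⌉ = 4 trucks.
An optimal packing achieves that bound: [83,35] [73,29,12] [73,27,10] [65,23,22] → 4 trucks.
Excess: 5 − 4 = 1.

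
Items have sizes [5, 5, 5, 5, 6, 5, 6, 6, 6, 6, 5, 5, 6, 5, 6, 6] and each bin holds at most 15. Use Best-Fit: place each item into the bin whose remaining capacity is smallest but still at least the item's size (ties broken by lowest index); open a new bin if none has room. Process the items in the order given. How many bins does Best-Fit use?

8

5 → bin 1 (remaining 10)
5 → bin 1 (remaining 5)
5 → bin 1 (remaining 0)
5 → bin 2 (remaining 10)
6 → bin 2 (remaining 4)
5 → bin 3 (remaining 10)
6 → bin 3 (remaining 4)
6 → bin 4 (remaining 9)
6 → bin 4 (remaining 3)
6 → bin 5 (remaining 9)
5 → bin 5 (remaining 4)
5 → bin 6 (remaining 10)
6 → bin 6 (remaining 4)
5 → bin 7 (remaining 10)
6 → bin 7 (remaining 4)
6 → bin 8 (remaining 9)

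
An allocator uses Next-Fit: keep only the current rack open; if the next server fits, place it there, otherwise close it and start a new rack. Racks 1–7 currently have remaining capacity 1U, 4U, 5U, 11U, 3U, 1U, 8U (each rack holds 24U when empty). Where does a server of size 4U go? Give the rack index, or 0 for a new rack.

Next-Fit only looks at rack 7, which has 8U free.
4U fits there.

7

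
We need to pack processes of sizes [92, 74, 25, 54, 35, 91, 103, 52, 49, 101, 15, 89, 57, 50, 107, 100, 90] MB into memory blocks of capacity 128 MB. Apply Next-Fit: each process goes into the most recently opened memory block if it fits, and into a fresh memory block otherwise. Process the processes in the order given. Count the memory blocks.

Put 92 MB in memory block 1; 36 MB remain.
Put 74 MB in memory block 2; 54 MB remain.
Put 25 MB in memory block 2; 29 MB remain.
Put 54 MB in memory block 3; 74 MB remain.
Put 35 MB in memory block 3; 39 MB remain.
Put 91 MB in memory block 4; 37 MB remain.
Put 103 MB in memory block 5; 25 MB remain.
Put 52 MB in memory block 6; 76 MB remain.
Put 49 MB in memory block 6; 27 MB remain.
Put 101 MB in memory block 7; 27 MB remain.
Put 15 MB in memory block 7; 12 MB remain.
Put 89 MB in memory block 8; 39 MB remain.
Put 57 MB in memory block 9; 71 MB remain.
Put 50 MB in memory block 9; 21 MB remain.
Put 107 MB in memory block 10; 21 MB remain.
Put 100 MB in memory block 11; 28 MB remain.
Put 90 MB in memory block 12; 38 MB remain.

12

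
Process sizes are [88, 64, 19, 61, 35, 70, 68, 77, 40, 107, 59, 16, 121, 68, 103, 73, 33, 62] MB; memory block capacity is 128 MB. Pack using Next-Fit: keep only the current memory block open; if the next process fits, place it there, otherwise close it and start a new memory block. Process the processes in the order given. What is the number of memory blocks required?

memory block 1: place 88 MB, 40 MB left
memory block 2: place 64 MB, 64 MB left
memory block 2: place 19 MB, 45 MB left
memory block 3: place 61 MB, 67 MB left
memory block 3: place 35 MB, 32 MB left
memory block 4: place 70 MB, 58 MB left
memory block 5: place 68 MB, 60 MB left
memory block 6: place 77 MB, 51 MB left
memory block 6: place 40 MB, 11 MB left
memory block 7: place 107 MB, 21 MB left
memory block 8: place 59 MB, 69 MB left
memory block 8: place 16 MB, 53 MB left
memory block 9: place 121 MB, 7 MB left
memory block 10: place 68 MB, 60 MB left
memory block 11: place 103 MB, 25 MB left
memory block 12: place 73 MB, 55 MB left
memory block 12: place 33 MB, 22 MB left
memory block 13: place 62 MB, 66 MB left
Final memory blocks: [88] [64,19] [61,35] [70] [68] [77,40] [107] [59,16] [121] [68] [103] [73,33] [62].

13 memory blocks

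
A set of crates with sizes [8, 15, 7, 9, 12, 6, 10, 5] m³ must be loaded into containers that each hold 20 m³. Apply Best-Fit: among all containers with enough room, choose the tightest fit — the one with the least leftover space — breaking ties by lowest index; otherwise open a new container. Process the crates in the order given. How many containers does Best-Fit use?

container 1: place 8 m³, 12 m³ left
container 2: place 15 m³, 5 m³ left
container 1: place 7 m³, 5 m³ left
container 3: place 9 m³, 11 m³ left
container 4: place 12 m³, 8 m³ left
container 4: place 6 m³, 2 m³ left
container 3: place 10 m³, 1 m³ left
container 1: place 5 m³, 0 m³ left
Final containers: [8,7,5] [15] [9,10] [12,6].

4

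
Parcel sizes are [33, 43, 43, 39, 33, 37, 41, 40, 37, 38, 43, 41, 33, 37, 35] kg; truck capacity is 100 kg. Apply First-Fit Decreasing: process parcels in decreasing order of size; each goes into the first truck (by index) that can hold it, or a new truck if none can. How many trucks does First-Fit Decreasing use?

Sorted descending: 43, 43, 43, 41, 41, 40, 39, 38, 37, 37, 37, 35, 33, 33, 33.
truck 1: place 43 kg, 57 kg left
truck 1: place 43 kg, 14 kg left
truck 2: place 43 kg, 57 kg left
truck 2: place 41 kg, 16 kg left
truck 3: place 41 kg, 59 kg left
truck 3: place 40 kg, 19 kg left
truck 4: place 39 kg, 61 kg left
truck 4: place 38 kg, 23 kg left
truck 5: place 37 kg, 63 kg left
truck 5: place 37 kg, 26 kg left
truck 6: place 37 kg, 63 kg left
truck 6: place 35 kg, 28 kg left
truck 7: place 33 kg, 67 kg left
truck 7: place 33 kg, 34 kg left
truck 7: place 33 kg, 1 kg left
Final trucks: [43,43] [43,41] [41,40] [39,38] [37,37] [37,35] [33,33,33].

7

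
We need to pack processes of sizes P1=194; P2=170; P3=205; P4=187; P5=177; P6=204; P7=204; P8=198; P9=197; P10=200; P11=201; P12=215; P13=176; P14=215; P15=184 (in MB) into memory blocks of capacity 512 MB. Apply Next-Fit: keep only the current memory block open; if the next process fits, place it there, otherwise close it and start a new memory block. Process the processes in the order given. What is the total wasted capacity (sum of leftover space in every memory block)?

1169

Put P1 (194 MB) in memory block 1; 318 MB remain.
Put P2 (170 MB) in memory block 1; 148 MB remain.
Put P3 (205 MB) in memory block 2; 307 MB remain.
Put P4 (187 MB) in memory block 2; 120 MB remain.
Put P5 (177 MB) in memory block 3; 335 MB remain.
Put P6 (204 MB) in memory block 3; 131 MB remain.
Put P7 (204 MB) in memory block 4; 308 MB remain.
Put P8 (198 MB) in memory block 4; 110 MB remain.
Put P9 (197 MB) in memory block 5; 315 MB remain.
Put P10 (200 MB) in memory block 5; 115 MB remain.
Put P11 (201 MB) in memory block 6; 311 MB remain.
Put P12 (215 MB) in memory block 6; 96 MB remain.
Put P13 (176 MB) in memory block 7; 336 MB remain.
Put P14 (215 MB) in memory block 7; 121 MB remain.
Put P15 (184 MB) in memory block 8; 328 MB remain.
8 memory blocks × 512 MB = 4096 MB; used 2927 MB; unused 1169 MB.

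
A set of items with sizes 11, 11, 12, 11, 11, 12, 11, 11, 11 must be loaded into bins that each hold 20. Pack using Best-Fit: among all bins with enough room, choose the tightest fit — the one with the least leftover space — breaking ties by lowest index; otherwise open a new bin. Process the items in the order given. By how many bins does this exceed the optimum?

Best-Fit: [11] [11] [12] [11] [11] [12] [11] [11] [11] → 9 bins.
9 items exceed 10 (half the capacity), and no two of those can share a bin, so at least 9 bins are needed.
So 9 is already optimal.

0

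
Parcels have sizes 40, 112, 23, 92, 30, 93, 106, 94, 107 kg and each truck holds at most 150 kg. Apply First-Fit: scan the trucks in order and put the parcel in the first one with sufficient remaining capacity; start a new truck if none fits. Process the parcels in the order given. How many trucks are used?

7 trucks

Put 40 kg in truck 1; 110 kg remain.
Put 112 kg in truck 2; 38 kg remain.
Put 23 kg in truck 1; 87 kg remain.
Put 92 kg in truck 3; 58 kg remain.
Put 30 kg in truck 1; 57 kg remain.
Put 93 kg in truck 4; 57 kg remain.
Put 106 kg in truck 5; 44 kg remain.
Put 94 kg in truck 6; 56 kg remain.
Put 107 kg in truck 7; 43 kg remain.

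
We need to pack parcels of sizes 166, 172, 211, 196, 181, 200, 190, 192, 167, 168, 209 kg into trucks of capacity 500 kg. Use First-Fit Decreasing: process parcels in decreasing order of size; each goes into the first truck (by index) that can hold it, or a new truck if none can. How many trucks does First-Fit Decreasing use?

6

Sorted descending: 211, 209, 200, 196, 192, 190, 181, 172, 168, 167, 166.
211 kg → truck 1 (remaining 289 kg)
209 kg → truck 1 (remaining 80 kg)
200 kg → truck 2 (remaining 300 kg)
196 kg → truck 2 (remaining 104 kg)
192 kg → truck 3 (remaining 308 kg)
190 kg → truck 3 (remaining 118 kg)
181 kg → truck 4 (remaining 319 kg)
172 kg → truck 4 (remaining 147 kg)
168 kg → truck 5 (remaining 332 kg)
167 kg → truck 5 (remaining 165 kg)
166 kg → truck 6 (remaining 334 kg)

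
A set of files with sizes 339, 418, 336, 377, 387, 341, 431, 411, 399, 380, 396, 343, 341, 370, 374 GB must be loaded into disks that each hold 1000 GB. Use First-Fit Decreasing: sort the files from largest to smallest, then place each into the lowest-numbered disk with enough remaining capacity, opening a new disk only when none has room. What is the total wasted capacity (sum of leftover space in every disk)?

2357

Sorted descending: 431, 418, 411, 399, 396, 387, 380, 377, 374, 370, 343, 341, 341, 339, 336.
disk 1: place 431 GB, 569 GB left
disk 1: place 418 GB, 151 GB left
disk 2: place 411 GB, 589 GB left
disk 2: place 399 GB, 190 GB left
disk 3: place 396 GB, 604 GB left
disk 3: place 387 GB, 217 GB left
disk 4: place 380 GB, 620 GB left
disk 4: place 377 GB, 243 GB left
disk 5: place 374 GB, 626 GB left
disk 5: place 370 GB, 256 GB left
disk 6: place 343 GB, 657 GB left
disk 6: place 341 GB, 316 GB left
disk 7: place 341 GB, 659 GB left
disk 7: place 339 GB, 320 GB left
disk 8: place 336 GB, 664 GB left
8 disks × 1000 GB = 8000 GB; used 5643 GB; unused 2357 GB.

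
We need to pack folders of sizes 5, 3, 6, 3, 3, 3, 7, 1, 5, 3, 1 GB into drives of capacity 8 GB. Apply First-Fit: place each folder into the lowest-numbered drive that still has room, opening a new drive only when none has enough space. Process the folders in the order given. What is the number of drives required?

Put 5 GB in drive 1; 3 GB remain.
Put 3 GB in drive 1; 0 GB remain.
Put 6 GB in drive 2; 2 GB remain.
Put 3 GB in drive 3; 5 GB remain.
Put 3 GB in drive 3; 2 GB remain.
Put 3 GB in drive 4; 5 GB remain.
Put 7 GB in drive 5; 1 GB remain.
Put 1 GB in drive 2; 1 GB remain.
Put 5 GB in drive 4; 0 GB remain.
Put 3 GB in drive 6; 5 GB remain.
Put 1 GB in drive 2; 0 GB remain.
Final drives: [5,3] [6,1,1] [3,3] [3,5] [7] [3].

6 drives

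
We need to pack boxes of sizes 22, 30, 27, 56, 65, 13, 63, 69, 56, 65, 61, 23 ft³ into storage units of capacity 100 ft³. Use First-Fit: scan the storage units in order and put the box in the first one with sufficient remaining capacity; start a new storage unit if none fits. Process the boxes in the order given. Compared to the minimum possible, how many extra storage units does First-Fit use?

1

First-Fit: [22,30,27,13] [56,23] [65] [63] [69] [56] [65] [61] → 8 storage units.
7 boxes exceed 50 ft³ (half the capacity), and no two of those can share a storage unit, so at least 7 storage units are needed.
An optimal packing achieves that bound: [69,30] [65,27] [65,23] [63,22,13] [61] [56] [56] → 7 storage units.
Excess: 8 − 7 = 1.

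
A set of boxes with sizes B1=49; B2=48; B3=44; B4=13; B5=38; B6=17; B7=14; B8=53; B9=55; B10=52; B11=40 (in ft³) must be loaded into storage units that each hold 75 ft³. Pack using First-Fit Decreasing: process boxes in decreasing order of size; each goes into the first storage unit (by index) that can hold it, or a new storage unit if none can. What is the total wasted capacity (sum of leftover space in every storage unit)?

Sorted descending: 55, 53, 52, 49, 48, 44, 40, 38, 17, 14, 13.
Put 55 ft³ in storage unit 1; 20 ft³ remain.
Put 53 ft³ in storage unit 2; 22 ft³ remain.
Put 52 ft³ in storage unit 3; 23 ft³ remain.
Put 49 ft³ in storage unit 4; 26 ft³ remain.
Put 48 ft³ in storage unit 5; 27 ft³ remain.
Put 44 ft³ in storage unit 6; 31 ft³ remain.
Put 40 ft³ in storage unit 7; 35 ft³ remain.
Put 38 ft³ in storage unit 8; 37 ft³ remain.
Put 17 ft³ in storage unit 1; 3 ft³ remain.
Put 14 ft³ in storage unit 2; 8 ft³ remain.
Put 13 ft³ in storage unit 3; 10 ft³ remain.
8 storage units × 75 ft³ = 600 ft³; used 423 ft³; unused 177 ft³.

177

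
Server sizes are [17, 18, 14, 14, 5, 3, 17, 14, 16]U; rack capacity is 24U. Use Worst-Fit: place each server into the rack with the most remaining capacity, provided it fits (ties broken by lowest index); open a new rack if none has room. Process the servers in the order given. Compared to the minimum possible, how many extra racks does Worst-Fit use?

Worst-Fit: [17] [18] [14,5] [14,3] [17] [14] [16] → 7 racks.
7 servers exceed 12U (half the capacity), and no two of those can share a rack, so at least 7 racks are needed.
So 7 is already optimal.

0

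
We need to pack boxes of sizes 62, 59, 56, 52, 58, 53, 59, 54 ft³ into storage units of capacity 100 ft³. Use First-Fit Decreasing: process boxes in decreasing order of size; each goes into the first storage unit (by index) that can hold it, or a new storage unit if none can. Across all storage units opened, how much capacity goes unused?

Sorted descending: 62, 59, 59, 58, 56, 54, 53, 52.
Put 62 ft³ in storage unit 1; 38 ft³ remain.
Put 59 ft³ in storage unit 2; 41 ft³ remain.
Put 59 ft³ in storage unit 3; 41 ft³ remain.
Put 58 ft³ in storage unit 4; 42 ft³ remain.
Put 56 ft³ in storage unit 5; 44 ft³ remain.
Put 54 ft³ in storage unit 6; 46 ft³ remain.
Put 53 ft³ in storage unit 7; 47 ft³ remain.
Put 52 ft³ in storage unit 8; 48 ft³ remain.
8 storage units × 100 ft³ = 800 ft³; used 453 ft³; unused 347 ft³.

347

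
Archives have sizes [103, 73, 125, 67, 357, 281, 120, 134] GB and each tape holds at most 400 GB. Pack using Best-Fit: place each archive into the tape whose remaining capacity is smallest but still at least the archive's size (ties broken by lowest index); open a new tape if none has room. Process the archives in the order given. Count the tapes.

Put 103 GB in tape 1; 297 GB remain.
Put 73 GB in tape 1; 224 GB remain.
Put 125 GB in tape 1; 99 GB remain.
Put 67 GB in tape 1; 32 GB remain.
Put 357 GB in tape 2; 43 GB remain.
Put 281 GB in tape 3; 119 GB remain.
Put 120 GB in tape 4; 280 GB remain.
Put 134 GB in tape 4; 146 GB remain.

4 tapes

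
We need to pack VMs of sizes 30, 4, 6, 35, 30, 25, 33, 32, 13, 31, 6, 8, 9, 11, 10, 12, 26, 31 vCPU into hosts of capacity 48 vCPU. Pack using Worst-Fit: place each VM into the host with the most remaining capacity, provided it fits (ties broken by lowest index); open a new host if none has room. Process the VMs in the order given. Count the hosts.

Put 30 vCPU in host 1; 18 vCPU remain.
Put 4 vCPU in host 1; 14 vCPU remain.
Put 6 vCPU in host 1; 8 vCPU remain.
Put 35 vCPU in host 2; 13 vCPU remain.
Put 30 vCPU in host 3; 18 vCPU remain.
Put 25 vCPU in host 4; 23 vCPU remain.
Put 33 vCPU in host 5; 15 vCPU remain.
Put 32 vCPU in host 6; 16 vCPU remain.
Put 13 vCPU in host 4; 10 vCPU remain.
Put 31 vCPU in host 7; 17 vCPU remain.
Put 6 vCPU in host 3; 12 vCPU remain.
Put 8 vCPU in host 7; 9 vCPU remain.
Put 9 vCPU in host 6; 7 vCPU remain.
Put 11 vCPU in host 5; 4 vCPU remain.
Put 10 vCPU in host 2; 3 vCPU remain.
Put 12 vCPU in host 3; 0 vCPU remain.
Put 26 vCPU in host 8; 22 vCPU remain.
Put 31 vCPU in host 9; 17 vCPU remain.

9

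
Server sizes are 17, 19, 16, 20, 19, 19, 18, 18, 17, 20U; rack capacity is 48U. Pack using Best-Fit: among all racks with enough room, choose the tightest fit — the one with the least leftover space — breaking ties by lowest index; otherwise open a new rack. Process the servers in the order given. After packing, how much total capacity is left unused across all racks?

57

rack 1: place 17U, 31U left
rack 1: place 19U, 12U left
rack 2: place 16U, 32U left
rack 2: place 20U, 12U left
rack 3: place 19U, 29U left
rack 3: place 19U, 10U left
rack 4: place 18U, 30U left
rack 4: place 18U, 12U left
rack 5: place 17U, 31U left
rack 5: place 20U, 11U left
5 racks × 48U = 240U; used 183U; unused 57U.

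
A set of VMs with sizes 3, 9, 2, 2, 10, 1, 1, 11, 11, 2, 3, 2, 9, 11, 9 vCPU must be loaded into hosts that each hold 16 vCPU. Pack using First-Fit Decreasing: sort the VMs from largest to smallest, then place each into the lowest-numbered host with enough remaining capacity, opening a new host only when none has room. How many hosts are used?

7

Sorted descending: 11, 11, 11, 10, 9, 9, 9, 3, 3, 2, 2, 2, 2, 1, 1.
Put 11 vCPU in host 1; 5 vCPU remain.
Put 11 vCPU in host 2; 5 vCPU remain.
Put 11 vCPU in host 3; 5 vCPU remain.
Put 10 vCPU in host 4; 6 vCPU remain.
Put 9 vCPU in host 5; 7 vCPU remain.
Put 9 vCPU in host 6; 7 vCPU remain.
Put 9 vCPU in host 7; 7 vCPU remain.
Put 3 vCPU in host 1; 2 vCPU remain.
Put 3 vCPU in host 2; 2 vCPU remain.
Put 2 vCPU in host 1; 0 vCPU remain.
Put 2 vCPU in host 2; 0 vCPU remain.
Put 2 vCPU in host 3; 3 vCPU remain.
Put 2 vCPU in host 3; 1 vCPU remain.
Put 1 vCPU in host 3; 0 vCPU remain.
Put 1 vCPU in host 4; 5 vCPU remain.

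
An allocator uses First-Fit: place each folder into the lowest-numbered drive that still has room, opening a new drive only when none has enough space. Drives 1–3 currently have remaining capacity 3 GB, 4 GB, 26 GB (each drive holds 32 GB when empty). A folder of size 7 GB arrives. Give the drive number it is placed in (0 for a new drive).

3

Drives with room: drive 3 (26 GB).
The first with room is drive 3.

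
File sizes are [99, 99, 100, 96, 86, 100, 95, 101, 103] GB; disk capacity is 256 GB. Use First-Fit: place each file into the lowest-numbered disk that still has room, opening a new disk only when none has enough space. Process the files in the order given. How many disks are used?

5

Put 99 GB in disk 1; 157 GB remain.
Put 99 GB in disk 1; 58 GB remain.
Put 100 GB in disk 2; 156 GB remain.
Put 96 GB in disk 2; 60 GB remain.
Put 86 GB in disk 3; 170 GB remain.
Put 100 GB in disk 3; 70 GB remain.
Put 95 GB in disk 4; 161 GB remain.
Put 101 GB in disk 4; 60 GB remain.
Put 103 GB in disk 5; 153 GB remain.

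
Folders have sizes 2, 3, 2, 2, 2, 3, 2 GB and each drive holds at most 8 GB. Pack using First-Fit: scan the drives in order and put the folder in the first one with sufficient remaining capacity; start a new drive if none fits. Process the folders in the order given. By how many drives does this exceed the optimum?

First-Fit: [2,3,2] [2,2,3] [2] → 3 drives.
Total size 16 GB; any packing needs at least ⌈16/8⌉ = 2 drives.
An optimal packing achieves that bound: [3,3,2] [2,2,2,2] → 2 drives.
Excess: 3 − 2 = 1.

1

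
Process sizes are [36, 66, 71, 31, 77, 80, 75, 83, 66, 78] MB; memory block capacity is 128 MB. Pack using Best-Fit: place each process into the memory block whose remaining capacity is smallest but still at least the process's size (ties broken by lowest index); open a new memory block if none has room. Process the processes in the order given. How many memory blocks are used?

Put 36 MB in memory block 1; 92 MB remain.
Put 66 MB in memory block 1; 26 MB remain.
Put 71 MB in memory block 2; 57 MB remain.
Put 31 MB in memory block 2; 26 MB remain.
Put 77 MB in memory block 3; 51 MB remain.
Put 80 MB in memory block 4; 48 MB remain.
Put 75 MB in memory block 5; 53 MB remain.
Put 83 MB in memory block 6; 45 MB remain.
Put 66 MB in memory block 7; 62 MB remain.
Put 78 MB in memory block 8; 50 MB remain.
Final memory blocks: [36,66] [71,31] [77] [80] [75] [83] [66] [78].

8 memory blocks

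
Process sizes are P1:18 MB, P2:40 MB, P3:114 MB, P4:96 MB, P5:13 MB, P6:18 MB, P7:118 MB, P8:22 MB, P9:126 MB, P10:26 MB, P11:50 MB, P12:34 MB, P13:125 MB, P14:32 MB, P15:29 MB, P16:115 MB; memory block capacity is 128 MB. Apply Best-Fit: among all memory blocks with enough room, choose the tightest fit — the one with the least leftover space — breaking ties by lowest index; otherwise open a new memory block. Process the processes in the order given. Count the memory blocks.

9 memory blocks

memory block 1: place P1 (18 MB), 110 MB left
memory block 1: place P2 (40 MB), 70 MB left
memory block 2: place P3 (114 MB), 14 MB left
memory block 3: place P4 (96 MB), 32 MB left
memory block 2: place P5 (13 MB), 1 MB left
memory block 3: place P6 (18 MB), 14 MB left
memory block 4: place P7 (118 MB), 10 MB left
memory block 1: place P8 (22 MB), 48 MB left
memory block 5: place P9 (126 MB), 2 MB left
memory block 1: place P10 (26 MB), 22 MB left
memory block 6: place P11 (50 MB), 78 MB left
memory block 6: place P12 (34 MB), 44 MB left
memory block 7: place P13 (125 MB), 3 MB left
memory block 6: place P14 (32 MB), 12 MB left
memory block 8: place P15 (29 MB), 99 MB left
memory block 9: place P16 (115 MB), 13 MB left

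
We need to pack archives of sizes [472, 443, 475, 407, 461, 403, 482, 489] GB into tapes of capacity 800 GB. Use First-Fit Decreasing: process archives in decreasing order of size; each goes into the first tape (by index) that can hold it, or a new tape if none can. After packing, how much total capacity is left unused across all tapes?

Sorted descending: 489, 482, 475, 472, 461, 443, 407, 403.
Put 489 GB in tape 1; 311 GB remain.
Put 482 GB in tape 2; 318 GB remain.
Put 475 GB in tape 3; 325 GB remain.
Put 472 GB in tape 4; 328 GB remain.
Put 461 GB in tape 5; 339 GB remain.
Put 443 GB in tape 6; 357 GB remain.
Put 407 GB in tape 7; 393 GB remain.
Put 403 GB in tape 8; 397 GB remain.
8 tapes × 800 GB = 6400 GB; used 3632 GB; unused 2768 GB.

2768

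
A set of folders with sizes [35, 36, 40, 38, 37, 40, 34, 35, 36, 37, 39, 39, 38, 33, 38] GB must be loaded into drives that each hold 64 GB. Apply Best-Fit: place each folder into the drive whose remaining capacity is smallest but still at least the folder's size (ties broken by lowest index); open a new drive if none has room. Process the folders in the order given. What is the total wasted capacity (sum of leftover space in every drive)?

405

35 GB → drive 1 (remaining 29 GB)
36 GB → drive 2 (remaining 28 GB)
40 GB → drive 3 (remaining 24 GB)
38 GB → drive 4 (remaining 26 GB)
37 GB → drive 5 (remaining 27 GB)
40 GB → drive 6 (remaining 24 GB)
34 GB → drive 7 (remaining 30 GB)
35 GB → drive 8 (remaining 29 GB)
36 GB → drive 9 (remaining 28 GB)
37 GB → drive 10 (remaining 27 GB)
39 GB → drive 11 (remaining 25 GB)
39 GB → drive 12 (remaining 25 GB)
38 GB → drive 13 (remaining 26 GB)
33 GB → drive 14 (remaining 31 GB)
38 GB → drive 15 (remaining 26 GB)
15 drives × 64 GB = 960 GB; used 555 GB; unused 405 GB.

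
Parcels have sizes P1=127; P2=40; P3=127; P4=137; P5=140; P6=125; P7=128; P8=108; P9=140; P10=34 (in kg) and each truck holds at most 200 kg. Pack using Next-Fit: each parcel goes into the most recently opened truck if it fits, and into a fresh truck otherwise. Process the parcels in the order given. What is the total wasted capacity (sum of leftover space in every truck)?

Put P1 (127 kg) in truck 1; 73 kg remain.
Put P2 (40 kg) in truck 1; 33 kg remain.
Put P3 (127 kg) in truck 2; 73 kg remain.
Put P4 (137 kg) in truck 3; 63 kg remain.
Put P5 (140 kg) in truck 4; 60 kg remain.
Put P6 (125 kg) in truck 5; 75 kg remain.
Put P7 (128 kg) in truck 6; 72 kg remain.
Put P8 (108 kg) in truck 7; 92 kg remain.
Put P9 (140 kg) in truck 8; 60 kg remain.
Put P10 (34 kg) in truck 8; 26 kg remain.
8 trucks × 200 kg = 1600 kg; used 1106 kg; unused 494 kg.

494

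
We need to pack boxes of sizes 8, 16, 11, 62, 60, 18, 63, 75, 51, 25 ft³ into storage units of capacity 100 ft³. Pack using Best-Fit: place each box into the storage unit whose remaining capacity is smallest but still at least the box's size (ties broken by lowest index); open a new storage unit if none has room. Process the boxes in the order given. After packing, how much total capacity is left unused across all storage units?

8 ft³ → storage unit 1 (remaining 92 ft³)
16 ft³ → storage unit 1 (remaining 76 ft³)
11 ft³ → storage unit 1 (remaining 65 ft³)
62 ft³ → storage unit 1 (remaining 3 ft³)
60 ft³ → storage unit 2 (remaining 40 ft³)
18 ft³ → storage unit 2 (remaining 22 ft³)
63 ft³ → storage unit 3 (remaining 37 ft³)
75 ft³ → storage unit 4 (remaining 25 ft³)
51 ft³ → storage unit 5 (remaining 49 ft³)
25 ft³ → storage unit 4 (remaining 0 ft³)
5 storage units × 100 ft³ = 500 ft³; used 389 ft³; unused 111 ft³.

111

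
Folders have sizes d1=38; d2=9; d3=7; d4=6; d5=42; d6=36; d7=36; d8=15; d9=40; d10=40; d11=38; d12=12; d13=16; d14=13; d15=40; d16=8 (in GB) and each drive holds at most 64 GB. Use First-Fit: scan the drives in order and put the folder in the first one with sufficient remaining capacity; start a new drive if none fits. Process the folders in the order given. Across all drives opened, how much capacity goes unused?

116

d1 (38 GB) → drive 1 (remaining 26 GB)
d2 (9 GB) → drive 1 (remaining 17 GB)
d3 (7 GB) → drive 1 (remaining 10 GB)
d4 (6 GB) → drive 1 (remaining 4 GB)
d5 (42 GB) → drive 2 (remaining 22 GB)
d6 (36 GB) → drive 3 (remaining 28 GB)
d7 (36 GB) → drive 4 (remaining 28 GB)
d8 (15 GB) → drive 2 (remaining 7 GB)
d9 (40 GB) → drive 5 (remaining 24 GB)
d10 (40 GB) → drive 6 (remaining 24 GB)
d11 (38 GB) → drive 7 (remaining 26 GB)
d12 (12 GB) → drive 3 (remaining 16 GB)
d13 (16 GB) → drive 3 (remaining 0 GB)
d14 (13 GB) → drive 4 (remaining 15 GB)
d15 (40 GB) → drive 8 (remaining 24 GB)
d16 (8 GB) → drive 4 (remaining 7 GB)
8 drives × 64 GB = 512 GB; used 396 GB; unused 116 GB.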